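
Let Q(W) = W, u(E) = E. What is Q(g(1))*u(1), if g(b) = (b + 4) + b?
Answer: 6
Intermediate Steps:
g(b) = 4 + 2*b (g(b) = (4 + b) + b = 4 + 2*b)
Q(g(1))*u(1) = (4 + 2*1)*1 = (4 + 2)*1 = 6*1 = 6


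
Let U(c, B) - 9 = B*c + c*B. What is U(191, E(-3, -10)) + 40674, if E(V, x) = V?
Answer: 39537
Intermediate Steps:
U(c, B) = 9 + 2*B*c (U(c, B) = 9 + (B*c + c*B) = 9 + (B*c + B*c) = 9 + 2*B*c)
U(191, E(-3, -10)) + 40674 = (9 + 2*(-3)*191) + 40674 = (9 - 1146) + 40674 = -1137 + 40674 = 39537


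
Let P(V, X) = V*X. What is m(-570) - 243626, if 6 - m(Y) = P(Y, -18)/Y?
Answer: -243602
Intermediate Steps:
m(Y) = 24 (m(Y) = 6 - Y*(-18)/Y = 6 - (-18*Y)/Y = 6 - 1*(-18) = 6 + 18 = 24)
m(-570) - 243626 = 24 - 243626 = -243602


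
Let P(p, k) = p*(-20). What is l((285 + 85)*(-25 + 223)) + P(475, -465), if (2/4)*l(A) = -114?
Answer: -9728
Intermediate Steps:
P(p, k) = -20*p
l(A) = -228 (l(A) = 2*(-114) = -228)
l((285 + 85)*(-25 + 223)) + P(475, -465) = -228 - 20*475 = -228 - 9500 = -9728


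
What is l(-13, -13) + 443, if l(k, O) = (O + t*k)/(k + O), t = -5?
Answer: 441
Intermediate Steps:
l(k, O) = (O - 5*k)/(O + k) (l(k, O) = (O - 5*k)/(k + O) = (O - 5*k)/(O + k))
l(-13, -13) + 443 = (-13 - 5*(-13))/(-13 - 13) + 443 = (-13 + 65)/(-26) + 443 = -1/26*52 + 443 = -2 + 443 = 441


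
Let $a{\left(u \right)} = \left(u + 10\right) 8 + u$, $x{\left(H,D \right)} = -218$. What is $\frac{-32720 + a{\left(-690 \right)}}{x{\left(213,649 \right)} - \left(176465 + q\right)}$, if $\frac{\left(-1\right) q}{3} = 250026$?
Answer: $- \frac{7770}{114679} \approx -0.067754$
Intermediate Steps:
$q = -750078$ ($q = \left(-3\right) 250026 = -750078$)
$a{\left(u \right)} = 80 + 9 u$ ($a{\left(u \right)} = \left(10 + u\right) 8 + u = \left(80 + 8 u\right) + u = 80 + 9 u$)
$\frac{-32720 + a{\left(-690 \right)}}{x{\left(213,649 \right)} - \left(176465 + q\right)} = \frac{-32720 + \left(80 + 9 \left(-690\right)\right)}{-218 - -573613} = \frac{-32720 + \left(80 - 6210\right)}{-218 + \left(-176465 + 750078\right)} = \frac{-32720 - 6130}{-218 + 573613} = - \frac{38850}{573395} = \left(-38850\right) \frac{1}{573395} = - \frac{7770}{114679}$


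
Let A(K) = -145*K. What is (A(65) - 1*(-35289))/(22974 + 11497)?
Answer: 25864/34471 ≈ 0.75031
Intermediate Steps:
(A(65) - 1*(-35289))/(22974 + 11497) = (-145*65 - 1*(-35289))/(22974 + 11497) = (-9425 + 35289)/34471 = 25864*(1/34471) = 25864/34471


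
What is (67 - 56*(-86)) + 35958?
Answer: 40841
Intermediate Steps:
(67 - 56*(-86)) + 35958 = (67 + 4816) + 35958 = 4883 + 35958 = 40841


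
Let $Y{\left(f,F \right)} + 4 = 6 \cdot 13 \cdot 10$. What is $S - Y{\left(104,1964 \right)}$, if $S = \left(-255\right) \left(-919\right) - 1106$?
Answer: $232463$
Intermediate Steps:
$S = 233239$ ($S = 234345 - 1106 = 233239$)
$Y{\left(f,F \right)} = 776$ ($Y{\left(f,F \right)} = -4 + 6 \cdot 13 \cdot 10 = -4 + 78 \cdot 10 = -4 + 780 = 776$)
$S - Y{\left(104,1964 \right)} = 233239 - 776 = 232463$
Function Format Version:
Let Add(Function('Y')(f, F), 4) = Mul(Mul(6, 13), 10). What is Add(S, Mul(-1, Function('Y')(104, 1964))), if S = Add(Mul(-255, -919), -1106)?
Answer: 232463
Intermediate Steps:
S = 233239 (S = Add(234345, -1106) = 233239)
Function('Y')(f, F) = 776 (Function('Y')(f, F) = Add(-4, Mul(Mul(6, 13), 10)) = Add(-4, Mul(78, 10)) = Add(-4, 780) = 776)
Add(S, Mul(-1, Function('Y')(104, 1964))) = Add(233239, Mul(-1, 776)) = Add(233239, -776) = 232463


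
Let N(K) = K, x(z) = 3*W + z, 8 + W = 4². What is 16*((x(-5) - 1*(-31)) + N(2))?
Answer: 832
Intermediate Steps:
W = 8 (W = -8 + 4² = -8 + 16 = 8)
x(z) = 24 + z (x(z) = 3*8 + z = 24 + z)
16*((x(-5) - 1*(-31)) + N(2)) = 16*(((24 - 5) - 1*(-31)) + 2) = 16*((19 + 31) + 2) = 16*(50 + 2) = 16*52 = 832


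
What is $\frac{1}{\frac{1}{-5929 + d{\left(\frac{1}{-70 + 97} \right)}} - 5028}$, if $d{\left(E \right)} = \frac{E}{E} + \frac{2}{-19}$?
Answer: $- \frac{112634}{566323771} \approx -0.00019889$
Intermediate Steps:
$d{\left(E \right)} = \frac{17}{19}$ ($d{\left(E \right)} = 1 + 2 \left(- \frac{1}{19}\right) = 1 - \frac{2}{19} = \frac{17}{19}$)
$\frac{1}{\frac{1}{-5929 + d{\left(\frac{1}{-70 + 97} \right)}} - 5028} = \frac{1}{\frac{1}{-5929 + \frac{17}{19}} - 5028} = \frac{1}{\frac{1}{- \frac{112634}{19}} - 5028} = \frac{1}{- \frac{19}{112634} - 5028} = \frac{1}{- \frac{566323771}{112634}} = - \frac{112634}{566323771}$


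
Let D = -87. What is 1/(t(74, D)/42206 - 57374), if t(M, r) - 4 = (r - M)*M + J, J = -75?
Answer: -898/51522107 ≈ -1.7429e-5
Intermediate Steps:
t(M, r) = -71 + M*(r - M) (t(M, r) = 4 + ((r - M)*M - 75) = 4 + (M*(r - M) - 75) = 4 + (-75 + M*(r - M)) = -71 + M*(r - M))
1/(t(74, D)/42206 - 57374) = 1/((-71 - 1*74² + 74*(-87))/42206 - 57374) = 1/((-71 - 1*5476 - 6438)*(1/42206) - 57374) = 1/((-71 - 5476 - 6438)*(1/42206) - 57374) = 1/(-11985*1/42206 - 57374) = 1/(-255/898 - 57374) = 1/(-51522107/898) = -898/51522107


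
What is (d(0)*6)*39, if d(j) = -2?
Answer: -468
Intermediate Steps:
(d(0)*6)*39 = -2*6*39 = -12*39 = -468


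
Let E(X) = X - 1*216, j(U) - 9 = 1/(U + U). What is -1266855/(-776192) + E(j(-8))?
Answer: -159453401/776192 ≈ -205.43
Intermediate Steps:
j(U) = 9 + 1/(2*U) (j(U) = 9 + 1/(U + U) = 9 + 1/(2*U))
E(X) = -216 + X (E(X) = X - 216 = -216 + X)
-1266855/(-776192) + E(j(-8)) = -1266855/(-776192) + (-216 + (9 + (½)/(-8))) = -1266855*(-1/776192) + (-216 + (9 + (½)*(-⅛))) = 1266855/776192 + (-216 + (9 - 1/16)) = 1266855/776192 + (-216 + 143/16) = 1266855/776192 - 3313/16 = -159453401/776192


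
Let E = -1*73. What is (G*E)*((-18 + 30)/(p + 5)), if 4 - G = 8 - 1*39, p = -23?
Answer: 5110/3 ≈ 1703.3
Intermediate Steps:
G = 35 (G = 4 - (8 - 1*39) = 4 - (8 - 39) = 4 - 1*(-31) = 4 + 31 = 35)
E = -73
(G*E)*((-18 + 30)/(p + 5)) = (35*(-73))*((-18 + 30)/(-23 + 5)) = -30660/(-18) = -30660*(-1)/18 = -2555*(-⅔) = 5110/3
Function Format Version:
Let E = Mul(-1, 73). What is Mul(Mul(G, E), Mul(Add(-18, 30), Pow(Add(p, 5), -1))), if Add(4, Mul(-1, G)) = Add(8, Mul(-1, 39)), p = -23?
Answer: Rational(5110, 3) ≈ 1703.3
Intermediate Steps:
G = 35 (G = Add(4, Mul(-1, Add(8, Mul(-1, 39)))) = Add(4, Mul(-1, Add(8, -39))) = Add(4, Mul(-1, -31)) = Add(4, 31) = 35)
E = -73
Mul(Mul(G, E), Mul(Add(-18, 30), Pow(Add(p, 5), -1))) = Mul(Mul(35, -73), Mul(Add(-18, 30), Pow(Add(-23, 5), -1))) = Mul(-2555, Mul(12, Pow(-18, -1))) = Mul(-2555, Mul(12, Rational(-1, 18))) = Mul(-2555, Rational(-2, 3)) = Rational(5110, 3)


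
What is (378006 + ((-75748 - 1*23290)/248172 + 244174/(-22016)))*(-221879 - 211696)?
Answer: -37310380719743735175/227656448 ≈ -1.6389e+11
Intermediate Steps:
(378006 + ((-75748 - 1*23290)/248172 + 244174/(-22016)))*(-221879 - 211696) = (378006 + ((-75748 - 23290)*(1/248172) + 244174*(-1/22016)))*(-433575) = (378006 + (-99038*1/248172 - 122087/11008))*(-433575) = (378006 + (-49519/124086 - 122087/11008))*(-433575) = (378006 - 7847196317/682969344)*(-433575) = (258158662651747/682969344)*(-433575) = -37310380719743735175/227656448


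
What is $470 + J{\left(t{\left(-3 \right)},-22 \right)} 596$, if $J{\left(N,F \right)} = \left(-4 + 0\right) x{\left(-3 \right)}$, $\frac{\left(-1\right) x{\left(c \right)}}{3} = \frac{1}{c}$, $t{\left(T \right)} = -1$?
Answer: $-1914$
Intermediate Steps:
$x{\left(c \right)} = - \frac{3}{c}$
$J{\left(N,F \right)} = -4$ ($J{\left(N,F \right)} = \left(-4 + 0\right) \left(- \frac{3}{-3}\right) = - 4 \left(\left(-3\right) \left(- \frac{1}{3}\right)\right) = \left(-4\right) 1 = -4$)
$470 + J{\left(t{\left(-3 \right)},-22 \right)} 596 = 470 - 2384 = -1914$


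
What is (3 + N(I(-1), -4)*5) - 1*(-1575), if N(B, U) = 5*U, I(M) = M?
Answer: 1478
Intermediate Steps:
(3 + N(I(-1), -4)*5) - 1*(-1575) = (3 + (5*(-4))*5) - 1*(-1575) = (3 - 20*5) + 1575 = (3 - 100) + 1575 = -97 + 1575 = 1478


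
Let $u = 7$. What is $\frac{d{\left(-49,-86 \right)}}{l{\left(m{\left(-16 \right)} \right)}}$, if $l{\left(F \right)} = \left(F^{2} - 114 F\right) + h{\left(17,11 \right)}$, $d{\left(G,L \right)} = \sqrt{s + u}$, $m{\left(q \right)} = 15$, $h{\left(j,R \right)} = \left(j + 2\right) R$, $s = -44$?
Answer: $- \frac{i \sqrt{37}}{1276} \approx - 0.0047671 i$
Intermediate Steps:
$h{\left(j,R \right)} = R \left(2 + j\right)$ ($h{\left(j,R \right)} = \left(2 + j\right) R = R \left(2 + j\right)$)
$d{\left(G,L \right)} = i \sqrt{37}$ ($d{\left(G,L \right)} = \sqrt{-44 + 7} = \sqrt{-37} = i \sqrt{37}$)
$l{\left(F \right)} = 209 + F^{2} - 114 F$ ($l{\left(F \right)} = \left(F^{2} - 114 F\right) + 11 \left(2 + 17\right) = \left(F^{2} - 114 F\right) + 11 \cdot 19 = \left(F^{2} - 114 F\right) + 209 = 209 + F^{2} - 114 F$)
$\frac{d{\left(-49,-86 \right)}}{l{\left(m{\left(-16 \right)} \right)}} = \frac{i \sqrt{37}}{209 + 15^{2} - 1710} = \frac{i \sqrt{37}}{209 + 225 - 1710} = \frac{i \sqrt{37}}{-1276} = i \sqrt{37} \left(- \frac{1}{1276}\right) = - \frac{i \sqrt{37}}{1276}$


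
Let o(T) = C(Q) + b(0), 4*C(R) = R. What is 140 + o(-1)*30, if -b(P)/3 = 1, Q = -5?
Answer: 25/2 ≈ 12.500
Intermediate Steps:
b(P) = -3 (b(P) = -3*1 = -3)
C(R) = R/4
o(T) = -17/4 (o(T) = (¼)*(-5) - 3 = -5/4 - 3 = -17/4)
140 + o(-1)*30 = 140 - 17/4*30 = 140 - 255/2 = 25/2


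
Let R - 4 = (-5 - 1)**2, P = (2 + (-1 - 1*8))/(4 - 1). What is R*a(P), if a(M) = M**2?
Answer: 1960/9 ≈ 217.78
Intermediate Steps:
P = -7/3 (P = (2 + (-1 - 8))/3 = (2 - 9)*(1/3) = -7*1/3 = -7/3 ≈ -2.3333)
R = 40 (R = 4 + (-5 - 1)**2 = 4 + (-6)**2 = 4 + 36 = 40)
R*a(P) = 40*(-7/3)**2 = 40*(49/9) = 1960/9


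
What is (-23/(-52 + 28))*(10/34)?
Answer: 115/408 ≈ 0.28186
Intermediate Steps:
(-23/(-52 + 28))*(10/34) = (-23/(-24))*(10*(1/34)) = -23*(-1/24)*(5/17) = (23/24)*(5/17) = 115/408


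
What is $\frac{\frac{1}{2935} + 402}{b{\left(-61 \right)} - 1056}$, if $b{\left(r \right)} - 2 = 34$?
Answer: $- \frac{1179871}{2993700} \approx -0.39412$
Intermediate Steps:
$b{\left(r \right)} = 36$ ($b{\left(r \right)} = 2 + 34 = 36$)
$\frac{\frac{1}{2935} + 402}{b{\left(-61 \right)} - 1056} = \frac{\frac{1}{2935} + 402}{36 - 1056} = \frac{\frac{1}{2935} + 402}{-1020} = \frac{1179871}{2935} \left(- \frac{1}{1020}\right) = - \frac{1179871}{2993700}$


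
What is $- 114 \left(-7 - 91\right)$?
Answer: $11172$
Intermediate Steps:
$- 114 \left(-7 - 91\right) = \left(-114\right) \left(-98\right) = 11172$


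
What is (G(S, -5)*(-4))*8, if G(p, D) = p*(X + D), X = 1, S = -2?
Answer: -256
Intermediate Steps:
G(p, D) = p*(1 + D)
(G(S, -5)*(-4))*8 = (-2*(1 - 5)*(-4))*8 = (-2*(-4)*(-4))*8 = (8*(-4))*8 = -32*8 = -256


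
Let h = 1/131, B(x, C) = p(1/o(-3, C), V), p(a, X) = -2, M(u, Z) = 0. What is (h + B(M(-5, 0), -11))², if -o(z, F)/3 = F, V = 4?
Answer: 68121/17161 ≈ 3.9695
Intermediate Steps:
o(z, F) = -3*F
B(x, C) = -2
h = 1/131 ≈ 0.0076336
(h + B(M(-5, 0), -11))² = (1/131 - 2)² = (-261/131)² = 68121/17161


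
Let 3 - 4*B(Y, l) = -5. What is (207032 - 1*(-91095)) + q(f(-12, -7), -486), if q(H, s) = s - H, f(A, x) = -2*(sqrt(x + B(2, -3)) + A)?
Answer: 297617 + 2*I*sqrt(5) ≈ 2.9762e+5 + 4.4721*I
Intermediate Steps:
B(Y, l) = 2 (B(Y, l) = 3/4 - 1/4*(-5) = 3/4 + 5/4 = 2)
f(A, x) = -2*A - 2*sqrt(2 + x) (f(A, x) = -2*(sqrt(x + 2) + A) = -2*(sqrt(2 + x) + A) = -2*(A + sqrt(2 + x)) = -2*A - 2*sqrt(2 + x))
(207032 - 1*(-91095)) + q(f(-12, -7), -486) = (207032 - 1*(-91095)) + (-486 - (-2*(-12) - 2*sqrt(2 - 7))) = (207032 + 91095) + (-486 - (24 - 2*I*sqrt(5))) = 298127 + (-486 - (24 - 2*I*sqrt(5))) = 298127 + (-486 + (-24 + 2*I*sqrt(5))) = 298127 + (-510 + 2*I*sqrt(5)) = 297617 + 2*I*sqrt(5)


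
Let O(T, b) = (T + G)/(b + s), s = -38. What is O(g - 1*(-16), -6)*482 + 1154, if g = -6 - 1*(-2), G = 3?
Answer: 21773/22 ≈ 989.68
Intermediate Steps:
g = -4 (g = -6 + 2 = -4)
O(T, b) = (3 + T)/(-38 + b) (O(T, b) = (T + 3)/(b - 38) = (3 + T)/(-38 + b))
O(g - 1*(-16), -6)*482 + 1154 = ((3 + (-4 - 1*(-16)))/(-38 - 6))*482 + 1154 = ((3 + (-4 + 16))/(-44))*482 + 1154 = -(3 + 12)/44*482 + 1154 = -1/44*15*482 + 1154 = -15/44*482 + 1154 = -3615/22 + 1154 = 21773/22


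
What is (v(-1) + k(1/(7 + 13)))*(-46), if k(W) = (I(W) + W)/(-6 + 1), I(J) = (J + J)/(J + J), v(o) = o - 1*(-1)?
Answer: 483/50 ≈ 9.6600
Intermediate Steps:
v(o) = 1 + o (v(o) = o + 1 = 1 + o)
I(J) = 1 (I(J) = (2*J)/((2*J)) = (2*J)*(1/(2*J)) = 1)
k(W) = -⅕ - W/5 (k(W) = (1 + W)/(-6 + 1) = (1 + W)/(-5) = (1 + W)*(-⅕) = -⅕ - W/5)
(v(-1) + k(1/(7 + 13)))*(-46) = ((1 - 1) + (-⅕ - 1/(5*(7 + 13))))*(-46) = (0 + (-⅕ - ⅕/20))*(-46) = (0 + (-⅕ - ⅕*1/20))*(-46) = (0 + (-⅕ - 1/100))*(-46) = (0 - 21/100)*(-46) = -21/100*(-46) = 483/50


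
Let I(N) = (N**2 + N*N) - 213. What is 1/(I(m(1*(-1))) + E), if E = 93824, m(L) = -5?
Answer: 1/93661 ≈ 1.0677e-5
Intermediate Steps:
I(N) = -213 + 2*N**2 (I(N) = (N**2 + N**2) - 213 = 2*N**2 - 213 = -213 + 2*N**2)
1/(I(m(1*(-1))) + E) = 1/((-213 + 2*(-5)**2) + 93824) = 1/((-213 + 2*25) + 93824) = 1/((-213 + 50) + 93824) = 1/(-163 + 93824) = 1/93661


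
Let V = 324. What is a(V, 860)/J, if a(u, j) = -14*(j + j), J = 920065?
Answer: -4816/184013 ≈ -0.026172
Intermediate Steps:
a(u, j) = -28*j
a(V, 860)/J = -28*860/920065 = -24080*1/920065 = -4816/184013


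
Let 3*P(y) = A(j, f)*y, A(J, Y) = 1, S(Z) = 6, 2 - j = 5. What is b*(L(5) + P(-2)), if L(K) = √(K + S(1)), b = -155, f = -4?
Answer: 310/3 - 155*√11 ≈ -410.74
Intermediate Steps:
j = -3 (j = 2 - 1*5 = 2 - 5 = -3)
P(y) = y/3 (P(y) = (1*y)/3 = y/3)
L(K) = √(6 + K) (L(K) = √(K + 6) = √(6 + K))
b*(L(5) + P(-2)) = -155*(√(6 + 5) + (⅓)*(-2)) = -155*(√11 - ⅔) = -155*(-⅔ + √11) = 310/3 - 155*√11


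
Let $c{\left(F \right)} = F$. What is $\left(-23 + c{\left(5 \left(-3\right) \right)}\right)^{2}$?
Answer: $1444$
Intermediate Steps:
$\left(-23 + c{\left(5 \left(-3\right) \right)}\right)^{2} = \left(-23 + 5 \left(-3\right)\right)^{2} = \left(-23 - 15\right)^{2} = \left(-38\right)^{2} = 1444$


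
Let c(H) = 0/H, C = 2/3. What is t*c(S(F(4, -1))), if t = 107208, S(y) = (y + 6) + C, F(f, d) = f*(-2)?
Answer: 0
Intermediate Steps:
F(f, d) = -2*f
C = 2/3 (C = 2*(1/3) = 2/3 ≈ 0.66667)
S(y) = 20/3 + y (S(y) = (y + 6) + 2/3 = (6 + y) + 2/3 = 20/3 + y)
c(H) = 0
t*c(S(F(4, -1))) = 107208*0 = 0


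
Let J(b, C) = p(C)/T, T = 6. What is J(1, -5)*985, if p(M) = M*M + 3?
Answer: 13790/3 ≈ 4596.7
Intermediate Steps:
p(M) = 3 + M² (p(M) = M² + 3 = 3 + M²)
J(b, C) = ½ + C²/6 (J(b, C) = (3 + C²)/6 = (3 + C²)*(⅙) = ½ + C²/6)
J(1, -5)*985 = (½ + (⅙)*(-5)²)*985 = (½ + (⅙)*25)*985 = (½ + 25/6)*985 = (14/3)*985 = 13790/3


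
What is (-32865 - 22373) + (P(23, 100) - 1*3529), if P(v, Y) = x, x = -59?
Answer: -58826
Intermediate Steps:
P(v, Y) = -59
(-32865 - 22373) + (P(23, 100) - 1*3529) = (-32865 - 22373) + (-59 - 1*3529) = -55238 + (-59 - 3529) = -55238 - 3588 = -58826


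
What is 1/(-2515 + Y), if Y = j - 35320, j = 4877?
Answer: -1/32958 ≈ -3.0342e-5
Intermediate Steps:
Y = -30443 (Y = 4877 - 35320 = -30443)
1/(-2515 + Y) = 1/(-2515 - 30443) = 1/(-32958) = -1/32958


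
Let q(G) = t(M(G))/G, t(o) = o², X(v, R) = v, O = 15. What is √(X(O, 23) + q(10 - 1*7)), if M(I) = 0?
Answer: √15 ≈ 3.8730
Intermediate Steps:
q(G) = 0 (q(G) = 0²/G = 0/G = 0)
√(X(O, 23) + q(10 - 1*7)) = √(15 + 0) = √15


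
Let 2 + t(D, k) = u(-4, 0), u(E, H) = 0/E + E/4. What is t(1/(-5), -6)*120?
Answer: -360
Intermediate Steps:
u(E, H) = E/4 (u(E, H) = 0 + E*(¼) = 0 + E/4 = E/4)
t(D, k) = -3 (t(D, k) = -2 + (¼)*(-4) = -2 - 1 = -3)
t(1/(-5), -6)*120 = -3*120 = -360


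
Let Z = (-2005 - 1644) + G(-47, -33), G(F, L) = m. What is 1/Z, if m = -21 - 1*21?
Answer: -1/3691 ≈ -0.00027093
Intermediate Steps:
m = -42 (m = -21 - 21 = -42)
G(F, L) = -42
Z = -3691 (Z = (-2005 - 1644) - 42 = -3649 - 42 = -3691)
1/Z = 1/(-3691) = -1/3691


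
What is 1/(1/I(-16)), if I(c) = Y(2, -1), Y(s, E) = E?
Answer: -1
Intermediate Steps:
I(c) = -1
1/(1/I(-16)) = 1/(1/(-1)) = 1/(-1) = -1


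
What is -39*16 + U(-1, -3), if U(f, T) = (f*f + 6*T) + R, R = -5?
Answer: -646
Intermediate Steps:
U(f, T) = -5 + f² + 6*T (U(f, T) = (f*f + 6*T) - 5 = (f² + 6*T) - 5 = -5 + f² + 6*T)
-39*16 + U(-1, -3) = -39*16 + (-5 + (-1)² + 6*(-3)) = -624 + (-5 + 1 - 18) = -624 - 22 = -646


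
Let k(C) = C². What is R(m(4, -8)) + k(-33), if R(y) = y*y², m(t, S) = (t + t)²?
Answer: 263233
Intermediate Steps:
m(t, S) = 4*t² (m(t, S) = (2*t)² = 4*t²)
R(y) = y³
R(m(4, -8)) + k(-33) = (4*4²)³ + (-33)² = (4*16)³ + 1089 = 64³ + 1089 = 262144 + 1089 = 263233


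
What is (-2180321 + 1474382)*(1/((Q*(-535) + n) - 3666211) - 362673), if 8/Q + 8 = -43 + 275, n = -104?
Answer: 26282850848314251477/102657355 ≈ 2.5603e+11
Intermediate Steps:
Q = 1/28 (Q = 8/(-8 + (-43 + 275)) = 8/(-8 + 232) = 8/224 = 8*(1/224) = 1/28 ≈ 0.035714)
(-2180321 + 1474382)*(1/((Q*(-535) + n) - 3666211) - 362673) = (-2180321 + 1474382)*(1/(((1/28)*(-535) - 104) - 3666211) - 362673) = -705939*(1/((-535/28 - 104) - 3666211) - 362673) = -705939*(1/(-3447/28 - 3666211) - 362673) = -705939*(1/(-102657355/28) - 362673) = -705939*(-28/102657355 - 362673) = -705939*(-37231050909943/102657355) = 26282850848314251477/102657355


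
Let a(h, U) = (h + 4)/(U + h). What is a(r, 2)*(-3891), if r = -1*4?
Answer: 0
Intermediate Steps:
r = -4
a(h, U) = (4 + h)/(U + h)
a(r, 2)*(-3891) = ((4 - 4)/(2 - 4))*(-3891) = (0/(-2))*(-3891) = -½*0*(-3891) = 0*(-3891) = 0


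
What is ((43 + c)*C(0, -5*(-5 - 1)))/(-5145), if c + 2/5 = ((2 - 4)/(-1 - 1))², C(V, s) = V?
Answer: 0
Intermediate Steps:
c = ⅗ (c = -⅖ + ((2 - 4)/(-1 - 1))² = -⅖ + (-2/(-2))² = -⅖ + (-2*(-½))² = -⅖ + 1² = -⅖ + 1 = ⅗ ≈ 0.60000)
((43 + c)*C(0, -5*(-5 - 1)))/(-5145) = ((43 + ⅗)*0)/(-5145) = ((218/5)*0)*(-1/5145) = 0*(-1/5145) = 0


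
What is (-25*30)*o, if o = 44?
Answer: -33000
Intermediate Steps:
(-25*30)*o = -25*30*44 = -750*44 = -33000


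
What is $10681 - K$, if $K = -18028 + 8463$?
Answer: $20246$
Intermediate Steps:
$K = -9565$
$10681 - K = 10681 - -9565 = 10681 + 9565 = 20246$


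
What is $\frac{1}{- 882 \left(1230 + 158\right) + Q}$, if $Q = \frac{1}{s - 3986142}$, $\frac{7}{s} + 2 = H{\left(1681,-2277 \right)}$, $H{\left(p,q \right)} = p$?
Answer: $- \frac{6692732411}{8193350101266455} \approx -8.1685 \cdot 10^{-7}$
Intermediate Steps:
$s = \frac{7}{1679}$ ($s = \frac{7}{-2 + 1681} = \frac{7}{1679} \approx 0.0041692$)
$Q = - \frac{1679}{6692732411}$ ($Q = \frac{1}{\frac{7}{1679} - 3986142} = \frac{1}{- \frac{6692732411}{1679}} = - \frac{1679}{6692732411} \approx -2.5087 \cdot 10^{-7}$)
$\frac{1}{- 882 \left(1230 + 158\right) + Q} = \frac{1}{- 882 \left(1230 + 158\right) - \frac{1679}{6692732411}} = \frac{1}{\left(-882\right) 1388 - \frac{1679}{6692732411}} = \frac{1}{-1224216 - \frac{1679}{6692732411}} = \frac{1}{- \frac{8193350101266455}{6692732411}} = - \frac{6692732411}{8193350101266455}$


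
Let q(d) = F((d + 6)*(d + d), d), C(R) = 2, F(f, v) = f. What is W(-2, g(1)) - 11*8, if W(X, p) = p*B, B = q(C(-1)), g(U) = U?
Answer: -56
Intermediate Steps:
q(d) = 2*d*(6 + d) (q(d) = (d + 6)*(d + d) = (6 + d)*(2*d) = 2*d*(6 + d))
B = 32 (B = 2*2*(6 + 2) = 2*2*8 = 32)
W(X, p) = 32*p (W(X, p) = p*32 = 32*p)
W(-2, g(1)) - 11*8 = 32*1 - 11*8 = 32 - 88 = -56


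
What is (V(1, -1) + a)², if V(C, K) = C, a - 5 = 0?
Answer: 36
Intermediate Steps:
a = 5 (a = 5 + 0 = 5)
(V(1, -1) + a)² = (1 + 5)² = 6² = 36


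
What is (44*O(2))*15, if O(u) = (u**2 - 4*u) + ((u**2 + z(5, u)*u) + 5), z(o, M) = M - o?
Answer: -660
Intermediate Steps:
O(u) = 5 - 4*u + 2*u**2 + u*(-5 + u) (O(u) = (u**2 - 4*u) + ((u**2 + (u - 1*5)*u) + 5) = (u**2 - 4*u) + ((u**2 + (u - 5)*u) + 5) = (u**2 - 4*u) + ((u**2 + (-5 + u)*u) + 5) = (u**2 - 4*u) + ((u**2 + u*(-5 + u)) + 5) = (u**2 - 4*u) + (5 + u**2 + u*(-5 + u)) = 5 - 4*u + 2*u**2 + u*(-5 + u))
(44*O(2))*15 = (44*(5 - 9*2 + 3*2**2))*15 = (44*(5 - 18 + 3*4))*15 = (44*(5 - 18 + 12))*15 = (44*(-1))*15 = -44*15 = -660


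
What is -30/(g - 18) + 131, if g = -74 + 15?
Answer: 10117/77 ≈ 131.39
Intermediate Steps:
g = -59
-30/(g - 18) + 131 = -30/(-59 - 18) + 131 = -30/(-77) + 131 = -1/77*(-30) + 131 = 30/77 + 131 = 10117/77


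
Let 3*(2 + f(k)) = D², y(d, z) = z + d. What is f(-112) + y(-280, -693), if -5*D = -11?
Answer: -73004/75 ≈ -973.39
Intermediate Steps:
y(d, z) = d + z
D = 11/5 (D = -⅕*(-11) = 11/5 ≈ 2.2000)
f(k) = -29/75 (f(k) = -2 + (11/5)²/3 = -2 + (⅓)*(121/25) = -2 + 121/75 = -29/75)
f(-112) + y(-280, -693) = -29/75 + (-280 - 693) = -29/75 - 973 = -73004/75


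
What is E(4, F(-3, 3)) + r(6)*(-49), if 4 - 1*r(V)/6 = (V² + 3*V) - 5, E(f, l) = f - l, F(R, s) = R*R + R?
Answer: 13228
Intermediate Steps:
F(R, s) = R + R² (F(R, s) = R² + R = R + R²)
r(V) = 54 - 18*V - 6*V² (r(V) = 24 - 6*((V² + 3*V) - 5) = 24 - 6*(-5 + V² + 3*V) = 24 + (30 - 18*V - 6*V²) = 54 - 18*V - 6*V²)
E(4, F(-3, 3)) + r(6)*(-49) = (4 - (-3)*(1 - 3)) + (54 - 18*6 - 6*6²)*(-49) = (4 - (-3)*(-2)) + (54 - 108 - 6*36)*(-49) = (4 - 1*6) + (54 - 108 - 216)*(-49) = (4 - 6) - 270*(-49) = -2 + 13230 = 13228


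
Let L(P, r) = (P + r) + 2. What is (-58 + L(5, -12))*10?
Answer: -630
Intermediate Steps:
L(P, r) = 2 + P + r
(-58 + L(5, -12))*10 = (-58 + (2 + 5 - 12))*10 = (-58 - 5)*10 = -63*10 = -630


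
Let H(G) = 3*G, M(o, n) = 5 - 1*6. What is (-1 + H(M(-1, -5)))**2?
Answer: 16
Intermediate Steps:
M(o, n) = -1 (M(o, n) = 5 - 6 = -1)
(-1 + H(M(-1, -5)))**2 = (-1 + 3*(-1))**2 = (-1 - 3)**2 = (-4)**2 = 16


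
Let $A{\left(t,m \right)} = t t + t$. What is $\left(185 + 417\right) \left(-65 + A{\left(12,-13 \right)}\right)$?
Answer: $54782$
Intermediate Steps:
$A{\left(t,m \right)} = t + t^{2}$ ($A{\left(t,m \right)} = t^{2} + t = t + t^{2}$)
$\left(185 + 417\right) \left(-65 + A{\left(12,-13 \right)}\right) = \left(185 + 417\right) \left(-65 + 12 \left(1 + 12\right)\right) = 602 \left(-65 + 12 \cdot 13\right) = 602 \left(-65 + 156\right) = 602 \cdot 91 = 54782$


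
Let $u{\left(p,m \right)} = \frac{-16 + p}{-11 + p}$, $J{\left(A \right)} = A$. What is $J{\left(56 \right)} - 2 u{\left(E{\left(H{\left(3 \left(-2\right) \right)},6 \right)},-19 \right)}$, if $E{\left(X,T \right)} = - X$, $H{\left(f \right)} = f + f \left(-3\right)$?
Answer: $\frac{1232}{23} \approx 53.565$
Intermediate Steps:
$H{\left(f \right)} = - 2 f$ ($H{\left(f \right)} = f - 3 f = - 2 f$)
$u{\left(p,m \right)} = \frac{-16 + p}{-11 + p}$
$J{\left(56 \right)} - 2 u{\left(E{\left(H{\left(3 \left(-2\right) \right)},6 \right)},-19 \right)} = 56 - 2 \frac{-16 - - 2 \cdot 3 \left(-2\right)}{-11 - - 2 \cdot 3 \left(-2\right)} = 56 - 2 \frac{-16 - \left(-2\right) \left(-6\right)}{-11 - \left(-2\right) \left(-6\right)} = 56 - 2 \frac{-16 - 12}{-11 - 12} = 56 - 2 \frac{1}{-23} \left(-28\right) = 56 - 2 \left(\left(- \frac{1}{23}\right) \left(-28\right)\right) = 56 - \frac{56}{23} = \frac{1232}{23}$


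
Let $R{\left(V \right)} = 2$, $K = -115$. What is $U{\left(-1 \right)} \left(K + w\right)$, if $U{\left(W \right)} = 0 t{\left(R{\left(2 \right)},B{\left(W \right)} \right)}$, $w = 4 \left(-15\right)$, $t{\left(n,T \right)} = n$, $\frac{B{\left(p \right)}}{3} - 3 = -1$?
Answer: $0$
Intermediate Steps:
$B{\left(p \right)} = 6$ ($B{\left(p \right)} = 9 + 3 \left(-1\right) = 9 - 3 = 6$)
$w = -60$
$U{\left(W \right)} = 0$ ($U{\left(W \right)} = 0 \cdot 2 = 0$)
$U{\left(-1 \right)} \left(K + w\right) = 0 \left(-115 - 60\right) = 0 \left(-175\right) = 0$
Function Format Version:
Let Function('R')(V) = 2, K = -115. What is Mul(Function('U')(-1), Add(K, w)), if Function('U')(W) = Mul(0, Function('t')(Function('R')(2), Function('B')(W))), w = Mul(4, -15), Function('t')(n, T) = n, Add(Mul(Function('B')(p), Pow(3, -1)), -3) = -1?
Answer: 0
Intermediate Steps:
Function('B')(p) = 6 (Function('B')(p) = Add(9, Mul(3, -1)) = Add(9, -3) = 6)
w = -60
Function('U')(W) = 0 (Function('U')(W) = Mul(0, 2) = 0)
Mul(Function('U')(-1), Add(K, w)) = Mul(0, Add(-115, -60)) = Mul(0, -175) = 0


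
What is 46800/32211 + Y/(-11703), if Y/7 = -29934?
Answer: 270264034/13961679 ≈ 19.358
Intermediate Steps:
Y = -209538 (Y = 7*(-29934) = -209538)
46800/32211 + Y/(-11703) = 46800/32211 - 209538/(-11703) = 46800*(1/32211) - 209538*(-1/11703) = 5200/3579 + 69846/3901 = 270264034/13961679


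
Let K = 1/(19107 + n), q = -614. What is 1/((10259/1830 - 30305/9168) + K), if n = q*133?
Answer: 34983758640/80479288249 ≈ 0.43469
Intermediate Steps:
n = -81662 (n = -614*133 = -81662)
K = -1/62555 (K = 1/(19107 - 81662) = 1/(-62555) = -1/62555 ≈ -1.5986e-5)
1/((10259/1830 - 30305/9168) + K) = 1/((10259/1830 - 30305/9168) - 1/62555) = 1/(6432727/2796240 - 1/62555) = 1/(80479288249/34983758640) = 34983758640/80479288249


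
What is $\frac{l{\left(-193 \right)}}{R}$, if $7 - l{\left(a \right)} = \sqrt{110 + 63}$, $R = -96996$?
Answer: $- \frac{7}{96996} + \frac{\sqrt{173}}{96996} \approx 6.3435 \cdot 10^{-5}$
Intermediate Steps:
$l{\left(a \right)} = 7 - \sqrt{173}$ ($l{\left(a \right)} = 7 - \sqrt{110 + 63} = 7 - \sqrt{173}$)
$\frac{l{\left(-193 \right)}}{R} = \frac{7 - \sqrt{173}}{-96996} = \left(7 - \sqrt{173}\right) \left(- \frac{1}{96996}\right) = - \frac{7}{96996} + \frac{\sqrt{173}}{96996}$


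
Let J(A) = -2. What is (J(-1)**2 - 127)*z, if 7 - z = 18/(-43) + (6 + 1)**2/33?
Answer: -345220/473 ≈ -729.85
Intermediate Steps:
z = 8420/1419 (z = 7 - (18/(-43) + (6 + 1)**2/33) = 7 - (18*(-1/43) + 7**2*(1/33)) = 7 - (-18/43 + 49*(1/33)) = 7 - (-18/43 + 49/33) = 7 - 1*1513/1419 = 7 - 1513/1419 = 8420/1419 ≈ 5.9338)
(J(-1)**2 - 127)*z = ((-2)**2 - 127)*(8420/1419) = (4 - 127)*(8420/1419) = -123*8420/1419 = -345220/473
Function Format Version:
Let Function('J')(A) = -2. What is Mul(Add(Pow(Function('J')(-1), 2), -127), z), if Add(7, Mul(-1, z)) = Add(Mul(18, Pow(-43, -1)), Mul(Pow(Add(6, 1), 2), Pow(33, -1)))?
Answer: Rational(-345220, 473) ≈ -729.85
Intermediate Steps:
z = Rational(8420, 1419) (z = Add(7, Mul(-1, Add(Mul(18, Pow(-43, -1)), Mul(Pow(Add(6, 1), 2), Pow(33, -1))))) = Add(7, Mul(-1, Add(Mul(18, Rational(-1, 43)), Mul(Pow(7, 2), Rational(1, 33))))) = Add(7, Mul(-1, Add(Rational(-18, 43), Mul(49, Rational(1, 33))))) = Add(7, Mul(-1, Add(Rational(-18, 43), Rational(49, 33)))) = Add(7, Mul(-1, Rational(1513, 1419))) = Add(7, Rational(-1513, 1419)) = Rational(8420, 1419) ≈ 5.9338)
Mul(Add(Pow(Function('J')(-1), 2), -127), z) = Mul(Add(Pow(-2, 2), -127), Rational(8420, 1419)) = Mul(Add(4, -127), Rational(8420, 1419)) = Mul(-123, Rational(8420, 1419)) = Rational(-345220, 473)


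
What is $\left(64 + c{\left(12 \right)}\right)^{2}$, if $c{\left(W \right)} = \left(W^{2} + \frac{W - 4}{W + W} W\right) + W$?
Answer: $50176$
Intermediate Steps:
$c{\left(W \right)} = -2 + W^{2} + \frac{3 W}{2}$ ($c{\left(W \right)} = \left(W^{2} + \frac{-4 + W}{2 W} W\right) + W = \left(W^{2} + \left(-2 + \frac{W}{2}\right)\right) + W = \left(-2 + W^{2} + \frac{W}{2}\right) + W = -2 + W^{2} + \frac{3 W}{2}$)
$\left(64 + c{\left(12 \right)}\right)^{2} = \left(64 + \left(-2 + 12^{2} + \frac{3}{2} \cdot 12\right)\right)^{2} = \left(64 + \left(-2 + 144 + 18\right)\right)^{2} = \left(64 + 160\right)^{2} = 224^{2} = 50176$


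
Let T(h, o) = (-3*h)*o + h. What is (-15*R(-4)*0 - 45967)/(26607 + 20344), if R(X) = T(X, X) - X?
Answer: -45967/46951 ≈ -0.97904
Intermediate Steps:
T(h, o) = h - 3*h*o (T(h, o) = -3*h*o + h = h - 3*h*o)
R(X) = -X + X*(1 - 3*X) (R(X) = X*(1 - 3*X) - X = -X + X*(1 - 3*X))
(-15*R(-4)*0 - 45967)/(26607 + 20344) = (-(-45)*(-4)²*0 - 45967)/(26607 + 20344) = (-(-45)*16*0 - 45967)/46951 = (-15*(-48)*0 - 45967)*(1/46951) = (720*0 - 45967)*(1/46951) = (0 - 45967)*(1/46951) = -45967*1/46951 = -45967/46951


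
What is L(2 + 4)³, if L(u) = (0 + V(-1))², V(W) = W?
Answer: 1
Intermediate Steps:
L(u) = 1 (L(u) = (0 - 1)² = (-1)² = 1)
L(2 + 4)³ = 1³ = 1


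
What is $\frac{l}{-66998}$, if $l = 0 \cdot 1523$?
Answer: $0$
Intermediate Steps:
$l = 0$
$\frac{l}{-66998} = \frac{0}{-66998} = 0 \left(- \frac{1}{66998}\right) = 0$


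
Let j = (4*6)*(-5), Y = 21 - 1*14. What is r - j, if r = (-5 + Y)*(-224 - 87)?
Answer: -502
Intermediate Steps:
Y = 7 (Y = 21 - 14 = 7)
r = -622 (r = (-5 + 7)*(-224 - 87) = 2*(-311) = -622)
j = -120 (j = 24*(-5) = -120)
r - j = -622 - 1*(-120) = -622 + 120 = -502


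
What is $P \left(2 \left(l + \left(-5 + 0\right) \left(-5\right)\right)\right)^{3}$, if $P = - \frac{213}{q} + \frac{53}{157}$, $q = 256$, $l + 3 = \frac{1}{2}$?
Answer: $- \frac{1810927125}{40192} \approx -45057.0$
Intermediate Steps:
$l = - \frac{5}{2}$ ($l = -3 + \frac{1}{2} = - \frac{5}{2} \approx -2.5$)
$P = - \frac{19873}{40192}$ ($P = - \frac{213}{256} + \frac{53}{157} = - \frac{19873}{40192} \approx -0.49445$)
$P \left(2 \left(l + \left(-5 + 0\right) \left(-5\right)\right)\right)^{3} = - \frac{19873 \left(2 \left(- \frac{5}{2} + \left(-5 + 0\right) \left(-5\right)\right)\right)^{3}}{40192} = - \frac{19873 \left(2 \left(- \frac{5}{2} - -25\right)\right)^{3}}{40192} = - \frac{19873 \left(2 \left(- \frac{5}{2} + 25\right)\right)^{3}}{40192} = - \frac{19873 \left(2 \cdot \frac{45}{2}\right)^{3}}{40192} = - \frac{19873 \cdot 45^{3}}{40192} = \left(- \frac{19873}{40192}\right) 91125 = - \frac{1810927125}{40192}$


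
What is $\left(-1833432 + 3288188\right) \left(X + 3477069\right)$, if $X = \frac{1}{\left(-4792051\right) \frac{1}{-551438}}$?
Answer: $\frac{24239570031710125492}{4792051} \approx 5.0583 \cdot 10^{12}$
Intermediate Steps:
$X = \frac{551438}{4792051}$ ($X = \frac{1}{\left(-4792051\right) \left(- \frac{1}{551438}\right)} = \frac{1}{\frac{4792051}{551438}} = \frac{551438}{4792051} \approx 0.11507$)
$\left(-1833432 + 3288188\right) \left(X + 3477069\right) = \left(-1833432 + 3288188\right) \left(\frac{551438}{4792051} + 3477069\right) = 1454756 \cdot \frac{16662292529957}{4792051} = \frac{24239570031710125492}{4792051}$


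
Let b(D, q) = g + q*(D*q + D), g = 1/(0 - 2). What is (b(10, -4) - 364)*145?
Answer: -70905/2 ≈ -35453.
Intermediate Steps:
g = -1/2 (g = 1/(-2) = -1/2 ≈ -0.50000)
b(D, q) = -1/2 + q*(D + D*q) (b(D, q) = -1/2 + q*(D*q + D) = -1/2 + q*(D + D*q))
(b(10, -4) - 364)*145 = ((-1/2 + 10*(-4) + 10*(-4)**2) - 364)*145 = ((-1/2 - 40 + 10*16) - 364)*145 = ((-1/2 - 40 + 160) - 364)*145 = (239/2 - 364)*145 = -489/2*145 = -70905/2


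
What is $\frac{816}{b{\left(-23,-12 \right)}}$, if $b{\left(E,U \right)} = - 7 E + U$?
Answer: $\frac{816}{149} \approx 5.4765$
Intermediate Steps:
$b{\left(E,U \right)} = U - 7 E$
$\frac{816}{b{\left(-23,-12 \right)}} = \frac{816}{-12 - -161} = \frac{816}{-12 + 161} = \frac{816}{149}$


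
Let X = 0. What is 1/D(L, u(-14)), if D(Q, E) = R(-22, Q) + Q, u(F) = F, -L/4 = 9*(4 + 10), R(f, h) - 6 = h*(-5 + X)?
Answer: 1/2022 ≈ 0.00049456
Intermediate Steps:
R(f, h) = 6 - 5*h (R(f, h) = 6 + h*(-5 + 0) = 6 + h*(-5) = 6 - 5*h)
L = -504 (L = -36*(4 + 10) = -36*14 = -4*126 = -504)
D(Q, E) = 6 - 4*Q (D(Q, E) = (6 - 5*Q) + Q = 6 - 4*Q)
1/D(L, u(-14)) = 1/(6 - 4*(-504)) = 1/(6 + 2016) = 1/2022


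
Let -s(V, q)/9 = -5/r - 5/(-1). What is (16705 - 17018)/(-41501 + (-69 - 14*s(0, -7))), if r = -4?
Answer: 626/81565 ≈ 0.0076749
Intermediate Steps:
s(V, q) = -225/4 (s(V, q) = -9*(-5/(-4) - 5/(-1)) = -9*(-5*(-¼) - 5*(-1)) = -9*(5/4 + 5) = -9*25/4 = -225/4)
(16705 - 17018)/(-41501 + (-69 - 14*s(0, -7))) = (16705 - 17018)/(-41501 + (-69 - 14*(-225/4))) = -313/(-41501 + (-69 + 1575/2)) = -313/(-41501 + 1437/2) = -313/(-81565/2) = -313*(-2/81565) = 626/81565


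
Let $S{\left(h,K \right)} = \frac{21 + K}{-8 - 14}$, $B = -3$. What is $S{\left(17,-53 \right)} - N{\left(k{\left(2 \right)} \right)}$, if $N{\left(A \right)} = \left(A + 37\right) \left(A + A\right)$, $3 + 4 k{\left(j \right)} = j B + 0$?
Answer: $\frac{13889}{88} \approx 157.83$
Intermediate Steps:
$k{\left(j \right)} = - \frac{3}{4} - \frac{3 j}{4}$ ($k{\left(j \right)} = - \frac{3}{4} + \frac{j \left(-3\right) + 0}{4} = - \frac{3}{4} + \frac{- 3 j + 0}{4} = - \frac{3}{4} + \frac{\left(-3\right) j}{4} = - \frac{3}{4} - \frac{3 j}{4}$)
$S{\left(h,K \right)} = - \frac{21}{22} - \frac{K}{22}$ ($S{\left(h,K \right)} = \frac{21 + K}{-22} = \left(21 + K\right) \left(- \frac{1}{22}\right) = - \frac{21}{22} - \frac{K}{22}$)
$N{\left(A \right)} = 2 A \left(37 + A\right)$ ($N{\left(A \right)} = \left(37 + A\right) 2 A = 2 A \left(37 + A\right)$)
$S{\left(17,-53 \right)} - N{\left(k{\left(2 \right)} \right)} = \left(- \frac{21}{22} - - \frac{53}{22}\right) - 2 \left(- \frac{3}{4} - \frac{3}{2}\right) \left(37 - \frac{9}{4}\right) = \left(- \frac{21}{22} + \frac{53}{22}\right) - 2 \left(- \frac{3}{4} - \frac{3}{2}\right) \left(37 - \frac{9}{4}\right) = \frac{16}{11} - 2 \left(- \frac{9}{4}\right) \left(37 - \frac{9}{4}\right) = \frac{16}{11} - 2 \left(- \frac{9}{4}\right) \frac{139}{4} = \frac{16}{11} - - \frac{1251}{8} = \frac{16}{11} + \frac{1251}{8} = \frac{13889}{88}$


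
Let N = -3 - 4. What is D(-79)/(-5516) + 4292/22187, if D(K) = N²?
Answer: 3226787/17483356 ≈ 0.18456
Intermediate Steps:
N = -7
D(K) = 49 (D(K) = (-7)² = 49)
D(-79)/(-5516) + 4292/22187 = 49/(-5516) + 4292/22187 = 49*(-1/5516) + 4292*(1/22187) = -7/788 + 4292/22187 = 3226787/17483356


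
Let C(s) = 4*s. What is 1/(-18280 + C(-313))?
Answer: -1/19532 ≈ -5.1198e-5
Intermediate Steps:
1/(-18280 + C(-313)) = 1/(-18280 + 4*(-313)) = 1/(-18280 - 1252) = 1/(-19532) = -1/19532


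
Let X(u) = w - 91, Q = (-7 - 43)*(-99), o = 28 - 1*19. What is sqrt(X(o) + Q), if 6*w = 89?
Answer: sqrt(175458)/6 ≈ 69.813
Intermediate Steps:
w = 89/6 (w = (1/6)*89 = 89/6 ≈ 14.833)
o = 9 (o = 28 - 19 = 9)
Q = 4950 (Q = -50*(-99) = 4950)
X(u) = -457/6 (X(u) = 89/6 - 91 = -457/6)
sqrt(X(o) + Q) = sqrt(-457/6 + 4950) = sqrt(29243/6) = sqrt(175458)/6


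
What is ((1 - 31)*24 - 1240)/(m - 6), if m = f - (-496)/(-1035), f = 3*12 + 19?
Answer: -2028600/50219 ≈ -40.395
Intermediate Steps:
f = 55 (f = 36 + 19 = 55)
m = 56429/1035 (m = 55 - (-496)/(-1035) = 55 - (-496)*(-1)/1035 = 55 - 1*496/1035 = 55 - 496/1035 = 56429/1035 ≈ 54.521)
((1 - 31)*24 - 1240)/(m - 6) = ((1 - 31)*24 - 1240)/(56429/1035 - 6) = (-30*24 - 1240)/(50219/1035) = (-720 - 1240)*(1035/50219) = -1960*1035/50219 = -2028600/50219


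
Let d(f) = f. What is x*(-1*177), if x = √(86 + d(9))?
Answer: -177*√95 ≈ -1725.2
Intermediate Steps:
x = √95 (x = √(86 + 9) = √95 ≈ 9.7468)
x*(-1*177) = √95*(-1*177) = √95*(-177) = -177*√95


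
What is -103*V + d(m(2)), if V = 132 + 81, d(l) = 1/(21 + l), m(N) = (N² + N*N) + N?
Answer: -680108/31 ≈ -21939.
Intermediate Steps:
m(N) = N + 2*N² (m(N) = (N² + N²) + N = 2*N² + N = N + 2*N²)
V = 213
-103*V + d(m(2)) = -103*213 + 1/(21 + 2*(1 + 2*2)) = -21939 + 1/(21 + 2*(1 + 4)) = -21939 + 1/(21 + 2*5) = -21939 + 1/(21 + 10) = -21939 + 1/31 = -680108/31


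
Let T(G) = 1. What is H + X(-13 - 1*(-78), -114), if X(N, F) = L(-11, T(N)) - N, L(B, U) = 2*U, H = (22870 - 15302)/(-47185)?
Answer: -2980223/47185 ≈ -63.160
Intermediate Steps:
H = -7568/47185 (H = 7568*(-1/47185) = -7568/47185 ≈ -0.16039)
X(N, F) = 2 - N (X(N, F) = 2*1 - N = 2 - N)
H + X(-13 - 1*(-78), -114) = -7568/47185 + (2 - (-13 - 1*(-78))) = -7568/47185 + (2 - (-13 + 78)) = -7568/47185 + (2 - 1*65) = -7568/47185 + (2 - 65) = -7568/47185 - 63 = -2980223/47185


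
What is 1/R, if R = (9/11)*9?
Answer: 11/81 ≈ 0.13580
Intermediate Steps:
R = 81/11 (R = (9*(1/11))*9 = (9/11)*9 = 81/11 ≈ 7.3636)
1/R = 1/(81/11) = 11/81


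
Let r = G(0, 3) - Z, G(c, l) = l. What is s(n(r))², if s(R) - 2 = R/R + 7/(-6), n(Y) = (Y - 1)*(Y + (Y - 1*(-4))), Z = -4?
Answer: 121/36 ≈ 3.3611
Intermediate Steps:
r = 7 (r = 3 - 1*(-4) = 3 + 4 = 7)
n(Y) = (-1 + Y)*(4 + 2*Y) (n(Y) = (-1 + Y)*(Y + (Y + 4)) = (-1 + Y)*(Y + (4 + Y)) = (-1 + Y)*(4 + 2*Y))
s(R) = 11/6 (s(R) = 2 + (R/R + 7/(-6)) = 2 + (1 + 7*(-⅙)) = 2 + (1 - 7/6) = 2 - ⅙ = 11/6)
s(n(r))² = (11/6)² = 121/36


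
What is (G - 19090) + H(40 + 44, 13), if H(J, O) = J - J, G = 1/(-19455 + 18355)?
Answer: -20999001/1100 ≈ -19090.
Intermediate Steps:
G = -1/1100 (G = 1/(-1100) = -1/1100 ≈ -0.00090909)
H(J, O) = 0
(G - 19090) + H(40 + 44, 13) = (-1/1100 - 19090) + 0 = -20999001/1100 + 0 = -20999001/1100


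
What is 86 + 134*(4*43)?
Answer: 23134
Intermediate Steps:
86 + 134*(4*43) = 86 + 134*172 = 86 + 23048 = 23134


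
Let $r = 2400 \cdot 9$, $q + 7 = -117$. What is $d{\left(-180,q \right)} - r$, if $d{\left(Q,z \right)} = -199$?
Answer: $-21799$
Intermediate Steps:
$q = -124$ ($q = -7 - 117 = -124$)
$r = 21600$
$d{\left(-180,q \right)} - r = -199 - 21600 = -21799$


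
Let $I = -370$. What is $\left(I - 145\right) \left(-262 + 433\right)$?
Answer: $-88065$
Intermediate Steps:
$\left(I - 145\right) \left(-262 + 433\right) = \left(-370 - 145\right) \left(-262 + 433\right) = \left(-515\right) 171 = -88065$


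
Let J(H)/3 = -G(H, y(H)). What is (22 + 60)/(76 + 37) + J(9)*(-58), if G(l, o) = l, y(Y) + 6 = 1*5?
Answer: 177040/113 ≈ 1566.7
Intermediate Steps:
y(Y) = -1 (y(Y) = -6 + 1*5 = -6 + 5 = -1)
J(H) = -3*H (J(H) = 3*(-H) = -3*H)
(22 + 60)/(76 + 37) + J(9)*(-58) = (22 + 60)/(76 + 37) - 3*9*(-58) = 82/113 - 27*(-58) = 82*(1/113) + 1566 = 82/113 + 1566 = 177040/113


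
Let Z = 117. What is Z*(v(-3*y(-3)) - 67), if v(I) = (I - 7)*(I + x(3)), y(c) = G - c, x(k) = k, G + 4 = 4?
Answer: 3393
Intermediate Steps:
G = 0 (G = -4 + 4 = 0)
y(c) = -c (y(c) = 0 - c = -c)
v(I) = (-7 + I)*(3 + I) (v(I) = (I - 7)*(I + 3) = (-7 + I)*(3 + I))
Z*(v(-3*y(-3)) - 67) = 117*((-21 + (-(-3)*(-3))² - (-12)*(-1*(-3))) - 67) = 117*((-21 + (-3*3)² - (-12)*3) - 67) = 117*((-21 + (-9)² - 4*(-9)) - 67) = 117*((-21 + 81 + 36) - 67) = 117*(96 - 67) = 117*29 = 3393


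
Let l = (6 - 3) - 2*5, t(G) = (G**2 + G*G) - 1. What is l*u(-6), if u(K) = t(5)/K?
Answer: 343/6 ≈ 57.167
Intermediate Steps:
t(G) = -1 + 2*G**2 (t(G) = (G**2 + G**2) - 1 = 2*G**2 - 1 = -1 + 2*G**2)
l = -7 (l = 3 - 10 = -7)
u(K) = 49/K (u(K) = (-1 + 2*5**2)/K = (-1 + 2*25)/K = (-1 + 50)/K = 49/K)
l*u(-6) = -343/(-6) = -343*(-1)/6 = -7*(-49/6) = 343/6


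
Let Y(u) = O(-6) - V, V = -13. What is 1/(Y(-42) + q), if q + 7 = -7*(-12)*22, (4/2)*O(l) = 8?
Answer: 1/1858 ≈ 0.00053821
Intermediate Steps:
O(l) = 4 (O(l) = (½)*8 = 4)
Y(u) = 17 (Y(u) = 4 - 1*(-13) = 4 + 13 = 17)
q = 1841 (q = -7 - 7*(-12)*22 = -7 + 84*22 = -7 + 1848 = 1841)
1/(Y(-42) + q) = 1/(17 + 1841) = 1/1858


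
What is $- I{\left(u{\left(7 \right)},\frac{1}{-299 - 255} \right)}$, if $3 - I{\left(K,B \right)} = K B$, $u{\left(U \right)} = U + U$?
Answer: $- \frac{838}{277} \approx -3.0253$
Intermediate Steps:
$u{\left(U \right)} = 2 U$
$I{\left(K,B \right)} = 3 - B K$ ($I{\left(K,B \right)} = 3 - K B = 3 - B K$)
$- I{\left(u{\left(7 \right)},\frac{1}{-299 - 255} \right)} = - (3 - \frac{2 \cdot 7}{-299 - 255}) = - (3 - \frac{1}{-554} \cdot 14) = - (3 - \left(- \frac{1}{554}\right) 14) = - (3 + \frac{7}{277}) = \left(-1\right) \frac{838}{277} = - \frac{838}{277}$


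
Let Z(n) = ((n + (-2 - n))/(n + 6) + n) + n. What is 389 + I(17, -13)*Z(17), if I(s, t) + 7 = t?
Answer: -6653/23 ≈ -289.26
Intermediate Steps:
I(s, t) = -7 + t
Z(n) = -2/(6 + n) + 2*n (Z(n) = (-2/(6 + n) + n) + n = (n - 2/(6 + n)) + n = -2/(6 + n) + 2*n)
389 + I(17, -13)*Z(17) = 389 + (-7 - 13)*(2*(-1 + 17² + 6*17)/(6 + 17)) = 389 - 40*(-1 + 289 + 102)/23 = 389 - 40*390/23 = 389 - 20*780/23 = 389 - 15600/23 = -6653/23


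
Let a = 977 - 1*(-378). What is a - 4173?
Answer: -2818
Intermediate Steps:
a = 1355 (a = 977 + 378 = 1355)
a - 4173 = 1355 - 4173 = -2818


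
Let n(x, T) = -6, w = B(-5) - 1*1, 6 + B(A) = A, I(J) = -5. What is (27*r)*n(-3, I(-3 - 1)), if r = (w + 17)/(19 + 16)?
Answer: -162/7 ≈ -23.143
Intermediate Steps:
B(A) = -6 + A
w = -12 (w = (-6 - 5) - 1*1 = -11 - 1 = -12)
r = ⅐ (r = (-12 + 17)/(19 + 16) = 5/35 = 5*(1/35) = ⅐ ≈ 0.14286)
(27*r)*n(-3, I(-3 - 1)) = (27*(⅐))*(-6) = (27/7)*(-6) = -162/7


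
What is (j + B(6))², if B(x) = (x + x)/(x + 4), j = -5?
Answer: 361/25 ≈ 14.440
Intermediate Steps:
B(x) = 2*x/(4 + x) (B(x) = (2*x)/(4 + x) = 2*x/(4 + x))
(j + B(6))² = (-5 + 2*6/(4 + 6))² = (-5 + 2*6/10)² = (-5 + 2*6*(⅒))² = (-5 + 6/5)² = (-19/5)² = 361/25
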